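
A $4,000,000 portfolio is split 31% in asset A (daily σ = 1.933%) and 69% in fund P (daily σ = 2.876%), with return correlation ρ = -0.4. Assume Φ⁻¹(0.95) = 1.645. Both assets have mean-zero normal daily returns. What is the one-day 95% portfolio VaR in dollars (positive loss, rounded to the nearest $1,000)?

$120,000

σ_p² = 0.31²·1.933² + 0.69²·2.876² + 2·-0.4·0.31·0.69·1.933·2.876 = 3.3458 (%²).
σ_p = √3.3458 = 1.829%.
VaR = 1.645 × 1.829% = 3.009%; on $4,000,000 that is $120,360.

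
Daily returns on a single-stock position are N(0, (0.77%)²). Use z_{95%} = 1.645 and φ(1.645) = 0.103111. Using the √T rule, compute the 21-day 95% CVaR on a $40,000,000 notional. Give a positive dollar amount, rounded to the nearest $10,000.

$2,910,000

σ_{21d} = 0.77% × √21 = 3.529%.
ES multiplier = φ(z)/(1−α) = 0.103111/0.05 = 2.062.
ES = 3.529% × 2.062 = 7.277%; on $40,000,000: $2,910,800.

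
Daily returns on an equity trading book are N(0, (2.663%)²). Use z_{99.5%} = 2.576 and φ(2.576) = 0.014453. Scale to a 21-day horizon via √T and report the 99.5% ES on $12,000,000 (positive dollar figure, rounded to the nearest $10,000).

σ_{21d} = 2.663% × √21 = 12.203%.
ES multiplier = φ(z)/(1−α) = 0.014453/0.005 = 2.891.
ES = 12.203% × 2.891 = 35.279%; on $12,000,000: $4,233,480.

$4,230,000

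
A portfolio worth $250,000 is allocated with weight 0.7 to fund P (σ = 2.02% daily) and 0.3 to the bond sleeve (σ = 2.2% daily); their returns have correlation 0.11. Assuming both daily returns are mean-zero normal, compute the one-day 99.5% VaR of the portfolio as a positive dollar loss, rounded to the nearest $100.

$10,500

σ_p² = 0.7²·2.02² + 0.3²·2.2² + 2·0.11·0.7·0.3·2.02·2.2 = 2.6403 (%²).
σ_p = √2.6403 = 1.625%.
At 99.5%, z = 2.576.
VaR = 2.576 × 1.625% = 4.186%; on $250,000 that is $10,465.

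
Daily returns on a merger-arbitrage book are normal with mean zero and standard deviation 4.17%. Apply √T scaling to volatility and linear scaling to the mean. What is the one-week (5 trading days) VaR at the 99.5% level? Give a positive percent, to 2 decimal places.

At 99.5%, z = 2.576.
σ_{5d} = 4.17% × √5 = 9.324%.
VaR = 2.576 × 9.324% = 24.019%.

24.02%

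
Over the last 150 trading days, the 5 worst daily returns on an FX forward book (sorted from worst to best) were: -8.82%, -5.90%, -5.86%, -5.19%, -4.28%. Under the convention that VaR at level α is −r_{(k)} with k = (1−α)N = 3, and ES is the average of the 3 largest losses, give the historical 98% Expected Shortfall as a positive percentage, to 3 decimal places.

The 3 worst returns sum to -20.58%.
ES = −(-20.58%) / 3 = 6.86% ≈ 6.860%.

6.860%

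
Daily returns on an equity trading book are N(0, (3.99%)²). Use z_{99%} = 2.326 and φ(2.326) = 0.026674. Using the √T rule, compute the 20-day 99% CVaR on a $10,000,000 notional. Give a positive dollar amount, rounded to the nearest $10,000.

σ_{20d} = 3.99% × √20 = 17.844%.
ES multiplier = φ(z)/(1−α) = 0.026674/0.01 = 2.667.
ES = 17.844% × 2.667 = 47.590%; on $10,000,000: $4,759,000.

$4,760,000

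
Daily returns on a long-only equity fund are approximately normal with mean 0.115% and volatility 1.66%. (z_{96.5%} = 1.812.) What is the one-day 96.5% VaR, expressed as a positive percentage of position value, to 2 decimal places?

VaR = −μ + z·σ = −(0.115%) + 1.812 × 1.66% = 2.893%.

2.89%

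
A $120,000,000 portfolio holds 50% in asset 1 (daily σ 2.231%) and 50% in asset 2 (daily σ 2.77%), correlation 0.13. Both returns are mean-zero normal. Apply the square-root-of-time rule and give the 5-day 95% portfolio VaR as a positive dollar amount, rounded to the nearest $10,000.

$8,330,000

σ_p = √(0.5²·2.231² + 0.5²·2.77² + 2·0.13·0.5·0.5·2.231·2.77) = 1.888%.
σ_{5d} = 1.888% × √5 = 4.222%.
z(95%) = 1.645.
VaR = 1.645 × 4.222% = 6.945%; on $120,000,000 that is $8,334,000.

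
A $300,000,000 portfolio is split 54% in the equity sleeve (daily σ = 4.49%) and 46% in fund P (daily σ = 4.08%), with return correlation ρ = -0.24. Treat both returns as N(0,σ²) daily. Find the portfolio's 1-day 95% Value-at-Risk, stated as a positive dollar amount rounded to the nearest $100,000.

$13,300,000

σ_p² = 0.54²·4.49² + 0.46²·4.08² + 2·-0.24·0.54·0.46·4.49·4.08 = 7.2168 (%²).
σ_p = √7.2168 = 2.686%.
At 95%, z = 1.645.
VaR = 1.645 × 2.686% = 4.418%; on $300,000,000 that is $13,254,000.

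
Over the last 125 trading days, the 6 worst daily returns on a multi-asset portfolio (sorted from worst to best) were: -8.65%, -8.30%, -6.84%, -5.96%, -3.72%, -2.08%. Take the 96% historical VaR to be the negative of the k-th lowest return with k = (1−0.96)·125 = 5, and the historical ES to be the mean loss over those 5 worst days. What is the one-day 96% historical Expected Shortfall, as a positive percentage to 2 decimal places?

The 5 worst returns sum to -33.47%.
ES = −(-33.47%) / 5 = 6.694% ≈ 6.69%.

6.69%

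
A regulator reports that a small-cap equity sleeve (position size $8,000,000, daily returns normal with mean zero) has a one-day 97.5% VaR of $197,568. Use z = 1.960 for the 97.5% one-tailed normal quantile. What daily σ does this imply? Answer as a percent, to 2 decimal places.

VaR as a fraction: $197,568 / $8,000,000 = 2.470%.
σ = VaR / z = 2.470% / 1.960 = 1.260%.

1.26%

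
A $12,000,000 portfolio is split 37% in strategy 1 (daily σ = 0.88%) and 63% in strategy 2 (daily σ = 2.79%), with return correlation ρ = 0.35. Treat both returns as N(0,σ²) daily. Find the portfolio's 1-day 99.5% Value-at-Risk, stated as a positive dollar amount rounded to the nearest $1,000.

$586,000

σ_p² = 0.37²·0.88² + 0.63²·2.79² + 2·0.35·0.37·0.63·0.88·2.79 = 3.5961 (%²).
σ_p = √3.5961 = 1.896%.
At 99.5%, z = 2.576.
VaR = 2.576 × 1.896% = 4.884%; on $12,000,000 that is $586,080.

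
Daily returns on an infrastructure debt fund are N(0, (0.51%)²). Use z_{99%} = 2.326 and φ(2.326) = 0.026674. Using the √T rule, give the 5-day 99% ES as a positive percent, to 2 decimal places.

3.04%

σ_{5d} = 0.51% × √5 = 1.140%.
ES multiplier = φ(z)/(1−α) = 0.026674/0.01 = 2.667.
ES = 1.140% × 2.667 = 3.040%.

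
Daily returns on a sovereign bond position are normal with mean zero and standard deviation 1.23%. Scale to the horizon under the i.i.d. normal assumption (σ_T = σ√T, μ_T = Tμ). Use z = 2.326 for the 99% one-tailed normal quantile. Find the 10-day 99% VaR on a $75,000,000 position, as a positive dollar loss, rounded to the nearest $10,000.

$6,790,000

σ_{10d} = 1.23% × √10 = 3.890%.
VaR = 2.326 × 3.890% = 9.048%.
On $75,000,000: 0.09048 × $75,000,000 = $6,786,000.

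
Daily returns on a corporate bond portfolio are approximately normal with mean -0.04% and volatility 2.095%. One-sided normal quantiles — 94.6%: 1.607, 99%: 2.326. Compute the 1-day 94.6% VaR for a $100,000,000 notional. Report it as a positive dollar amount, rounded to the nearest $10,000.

$3,410,000

VaR = −μ + z·σ = −(-0.04%) + 1.607 × 2.095% = 3.407%.
On $100,000,000: 0.03407 × $100,000,000 = $3,407,000.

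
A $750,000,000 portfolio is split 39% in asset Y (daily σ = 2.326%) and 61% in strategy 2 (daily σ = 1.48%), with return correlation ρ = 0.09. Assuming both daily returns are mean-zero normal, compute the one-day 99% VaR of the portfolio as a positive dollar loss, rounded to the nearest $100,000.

$23,300,000

σ_p² = 0.39²·2.326² + 0.61²·1.48² + 2·0.09·0.39·0.61·2.326·1.48 = 1.7854 (%²).
σ_p = √1.7854 = 1.336%.
At 99%, z = 2.326.
VaR = 2.326 × 1.336% = 3.108%; on $750,000,000 that is $23,310,000.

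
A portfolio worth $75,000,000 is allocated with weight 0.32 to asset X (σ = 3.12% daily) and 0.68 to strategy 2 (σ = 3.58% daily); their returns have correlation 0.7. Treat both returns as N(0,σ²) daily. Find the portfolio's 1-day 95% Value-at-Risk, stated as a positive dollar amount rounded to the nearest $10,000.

σ_p² = 0.32²·3.12² + 0.68²·3.58² + 2·0.7·0.32·0.68·3.12·3.58 = 10.3258 (%²).
σ_p = √10.3258 = 3.213%.
At 95%, z = 1.645.
VaR = 1.645 × 3.213% = 5.285%; on $75,000,000 that is $3,963,750.

$3,960,000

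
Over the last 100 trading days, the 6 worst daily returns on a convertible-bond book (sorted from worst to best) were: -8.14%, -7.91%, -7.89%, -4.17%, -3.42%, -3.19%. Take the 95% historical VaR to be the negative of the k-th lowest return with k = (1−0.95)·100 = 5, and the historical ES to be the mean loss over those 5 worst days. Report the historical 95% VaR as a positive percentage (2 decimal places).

k = 5; the 5th lowest return is -3.42%, so VaR = 3.42%.

3.42%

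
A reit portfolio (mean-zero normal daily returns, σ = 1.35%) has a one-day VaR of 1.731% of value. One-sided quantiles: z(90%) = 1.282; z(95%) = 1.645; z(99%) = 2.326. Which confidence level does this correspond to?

90%

Implied z = VaR/σ = 1.731 / 1.35 = 1.282.
This matches z(90%) = 1.282.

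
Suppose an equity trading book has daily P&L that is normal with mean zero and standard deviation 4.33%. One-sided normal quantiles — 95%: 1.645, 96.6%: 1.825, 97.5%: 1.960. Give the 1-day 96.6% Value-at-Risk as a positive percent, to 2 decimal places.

7.90%

VaR = z·σ = 1.825 × 4.33% = 7.902%.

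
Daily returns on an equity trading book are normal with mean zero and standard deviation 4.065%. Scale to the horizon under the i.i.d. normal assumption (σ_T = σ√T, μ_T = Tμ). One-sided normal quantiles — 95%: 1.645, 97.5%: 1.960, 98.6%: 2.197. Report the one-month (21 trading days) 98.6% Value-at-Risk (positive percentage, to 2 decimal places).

σ_{21d} = 4.065% × √21 = 18.628%.
VaR = 2.197 × 18.628% = 40.926%.

40.93%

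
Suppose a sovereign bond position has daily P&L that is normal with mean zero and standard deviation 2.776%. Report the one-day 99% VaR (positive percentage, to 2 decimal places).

6.46%

At 99% one-sided, z = 2.326.
VaR = z·σ = 2.326 × 2.776% = 6.457%.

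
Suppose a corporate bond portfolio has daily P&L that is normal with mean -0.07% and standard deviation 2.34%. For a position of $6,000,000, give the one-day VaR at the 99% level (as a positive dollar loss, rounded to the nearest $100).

At 99% one-sided, z = 2.326.
VaR = −μ + z·σ = −(-0.07%) + 2.326 × 2.34% = 5.513%.
On $6,000,000: 0.05513 × $6,000,000 = $330,780.

$330,800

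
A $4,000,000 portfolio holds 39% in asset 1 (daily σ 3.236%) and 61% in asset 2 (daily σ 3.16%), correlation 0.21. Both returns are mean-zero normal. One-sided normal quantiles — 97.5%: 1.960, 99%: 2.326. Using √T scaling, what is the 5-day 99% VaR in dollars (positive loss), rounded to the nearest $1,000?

$523,000

σ_p = √(0.39²·3.236² + 0.61²·3.16² + 2·0.21·0.39·0.61·3.236·3.16) = 2.516%.
σ_{5d} = 2.516% × √5 = 5.626%.
VaR = 2.326 × 5.626% = 13.086%; on $4,000,000 that is $523,440.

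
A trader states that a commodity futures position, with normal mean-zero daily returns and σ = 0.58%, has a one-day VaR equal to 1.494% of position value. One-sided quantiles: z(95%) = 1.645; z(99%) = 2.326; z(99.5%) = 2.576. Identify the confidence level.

Implied z = VaR/σ = 1.494 / 0.58 = 2.576.
This matches z(99.5%) = 2.576.

99.5%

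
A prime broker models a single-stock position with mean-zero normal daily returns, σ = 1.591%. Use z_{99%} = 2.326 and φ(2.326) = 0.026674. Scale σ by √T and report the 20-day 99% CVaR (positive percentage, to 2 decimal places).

σ_{20d} = 1.591% × √20 = 7.115%.
ES multiplier = φ(z)/(1−α) = 0.026674/0.01 = 2.667.
ES = 7.115% × 2.667 = 18.976%.

18.98%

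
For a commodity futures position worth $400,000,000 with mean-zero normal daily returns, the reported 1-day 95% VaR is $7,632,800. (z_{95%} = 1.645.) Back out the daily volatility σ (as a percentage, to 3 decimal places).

1.160%

VaR as a fraction: $7,632,800 / $400,000,000 = 1.908%.
σ = VaR / z = 1.908% / 1.645 = 1.160%.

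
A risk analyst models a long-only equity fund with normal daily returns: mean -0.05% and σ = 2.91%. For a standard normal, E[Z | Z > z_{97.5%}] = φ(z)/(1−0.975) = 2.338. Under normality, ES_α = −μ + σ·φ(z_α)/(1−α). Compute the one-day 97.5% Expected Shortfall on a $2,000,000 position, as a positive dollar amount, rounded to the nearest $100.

$137,100

ES = −(-0.05%) + 2.91% × 2.338 = 6.854%.
On $2,000,000: 0.06854 × $2,000,000 = $137,080.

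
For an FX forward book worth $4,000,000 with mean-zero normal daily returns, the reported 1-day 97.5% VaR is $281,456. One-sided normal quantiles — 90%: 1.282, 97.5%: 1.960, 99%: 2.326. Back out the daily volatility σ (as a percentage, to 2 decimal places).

VaR as a fraction: $281,456 / $4,000,000 = 7.036%.
σ = VaR / z = 7.036% / 1.960 = 3.590%.

3.59%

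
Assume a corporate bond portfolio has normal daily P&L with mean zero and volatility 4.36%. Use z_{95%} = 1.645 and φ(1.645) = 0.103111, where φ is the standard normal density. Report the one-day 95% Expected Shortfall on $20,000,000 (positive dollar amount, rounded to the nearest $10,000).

Tail multiplier: φ(z)/(1−α) = 0.103111 / 0.05 = 2.062.
ES = 4.36% × 2.062 = 8.990%.
On $20,000,000: 0.08990 × $20,000,000 = $1,798,000.

$1,800,000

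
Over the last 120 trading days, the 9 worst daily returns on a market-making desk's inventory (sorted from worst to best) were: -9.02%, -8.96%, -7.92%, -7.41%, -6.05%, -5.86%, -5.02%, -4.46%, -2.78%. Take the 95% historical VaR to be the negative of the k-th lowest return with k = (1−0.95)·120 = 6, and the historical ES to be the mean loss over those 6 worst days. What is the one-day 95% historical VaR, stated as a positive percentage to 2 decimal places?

5.86%

k = 6; the 6th lowest return is -5.86%, so VaR = 5.86%.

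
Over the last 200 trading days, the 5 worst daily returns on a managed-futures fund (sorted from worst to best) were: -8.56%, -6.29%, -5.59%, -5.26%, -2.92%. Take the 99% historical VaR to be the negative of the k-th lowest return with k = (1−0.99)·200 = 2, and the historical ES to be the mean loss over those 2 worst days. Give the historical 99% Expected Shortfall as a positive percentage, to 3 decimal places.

7.425%

The 2 worst returns sum to -14.85%.
ES = −(-14.85%) / 2 = 7.425%.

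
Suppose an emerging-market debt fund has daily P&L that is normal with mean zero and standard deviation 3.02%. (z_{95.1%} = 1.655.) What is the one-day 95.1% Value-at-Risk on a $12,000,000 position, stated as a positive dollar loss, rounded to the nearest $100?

VaR = z·σ = 1.655 × 3.02% = 4.998%.
On $12,000,000: 0.04998 × $12,000,000 = $599,760.

$599,800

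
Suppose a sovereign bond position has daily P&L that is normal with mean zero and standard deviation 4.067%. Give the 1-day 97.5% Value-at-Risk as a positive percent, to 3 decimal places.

At 97.5% one-sided, z = 1.960.
VaR = z·σ = 1.960 × 4.067% = 7.971%.

7.971%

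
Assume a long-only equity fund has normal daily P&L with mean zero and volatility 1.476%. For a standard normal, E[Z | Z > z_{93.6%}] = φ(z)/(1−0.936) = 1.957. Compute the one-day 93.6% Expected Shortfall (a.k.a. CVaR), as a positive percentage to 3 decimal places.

ES = 1.476% × 1.957 = 2.889%.

2.889%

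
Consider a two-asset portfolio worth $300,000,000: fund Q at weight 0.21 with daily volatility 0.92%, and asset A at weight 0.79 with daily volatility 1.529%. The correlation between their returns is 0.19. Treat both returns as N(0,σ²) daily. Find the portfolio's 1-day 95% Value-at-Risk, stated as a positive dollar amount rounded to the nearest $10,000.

σ_p² = 0.21²·0.92² + 0.79²·1.529² + 2·0.19·0.21·0.79·0.92·1.529 = 1.5851 (%²).
σ_p = √1.5851 = 1.259%.
At 95%, z = 1.645.
VaR = 1.645 × 1.259% = 2.071%; on $300,000,000 that is $6,213,000.

$6,210,000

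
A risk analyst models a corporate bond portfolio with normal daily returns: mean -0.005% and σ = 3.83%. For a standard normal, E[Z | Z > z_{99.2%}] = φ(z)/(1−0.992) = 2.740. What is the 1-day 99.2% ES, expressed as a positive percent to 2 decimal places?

10.50%

ES = −(-0.005%) + 3.83% × 2.740 = 10.499%.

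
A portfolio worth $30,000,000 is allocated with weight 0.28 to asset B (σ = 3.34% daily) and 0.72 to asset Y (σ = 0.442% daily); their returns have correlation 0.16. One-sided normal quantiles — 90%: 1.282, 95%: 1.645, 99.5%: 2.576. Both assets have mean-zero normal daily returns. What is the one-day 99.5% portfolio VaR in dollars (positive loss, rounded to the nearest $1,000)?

$800,000

σ_p² = 0.28²·3.34² + 0.72²·0.442² + 2·0.16·0.28·0.72·3.34·0.442 = 1.0711 (%²).
σ_p = √1.0711 = 1.035%.
VaR = 2.576 × 1.035% = 2.666%; on $30,000,000 that is $799,800.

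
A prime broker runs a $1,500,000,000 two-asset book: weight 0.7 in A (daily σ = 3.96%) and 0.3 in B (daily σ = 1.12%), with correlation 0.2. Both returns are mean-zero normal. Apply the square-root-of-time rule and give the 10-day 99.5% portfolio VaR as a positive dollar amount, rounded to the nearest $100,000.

σ_p = √(0.7²·3.96² + 0.3²·1.12² + 2·0.2·0.7·0.3·3.96·1.12) = 2.858%.
σ_{10d} = 2.858% × √10 = 9.038%.
z(99.5%) = 2.576.
VaR = 2.576 × 9.038% = 23.282%; on $1,500,000,000 that is $349,230,000.

$349,200,000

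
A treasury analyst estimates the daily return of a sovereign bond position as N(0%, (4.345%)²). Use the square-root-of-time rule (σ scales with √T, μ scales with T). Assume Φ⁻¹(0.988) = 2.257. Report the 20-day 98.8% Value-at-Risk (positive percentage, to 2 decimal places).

σ_{20d} = 4.345% × √20 = 19.431%.
VaR = 2.257 × 19.431% = 43.856%.

43.86%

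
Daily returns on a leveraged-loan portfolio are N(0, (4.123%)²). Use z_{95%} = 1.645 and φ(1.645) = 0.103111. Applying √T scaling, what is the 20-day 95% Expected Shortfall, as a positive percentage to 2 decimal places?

σ_{20d} = 4.123% × √20 = 18.439%.
ES multiplier = φ(z)/(1−α) = 0.103111/0.05 = 2.062.
ES = 18.439% × 2.062 = 38.021%.

38.02%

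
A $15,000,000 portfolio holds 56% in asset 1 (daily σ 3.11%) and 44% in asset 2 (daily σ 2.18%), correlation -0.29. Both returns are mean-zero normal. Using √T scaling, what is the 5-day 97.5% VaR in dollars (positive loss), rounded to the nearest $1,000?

σ_p = √(0.56²·3.11² + 0.44²·2.18² + 2·-0.29·0.56·0.44·3.11·2.18) = 1.728%.
σ_{5d} = 1.728% × √5 = 3.864%.
z(97.5%) = 1.960.
VaR = 1.960 × 3.864% = 7.573%; on $15,000,000 that is $1,135,950.

$1,136,000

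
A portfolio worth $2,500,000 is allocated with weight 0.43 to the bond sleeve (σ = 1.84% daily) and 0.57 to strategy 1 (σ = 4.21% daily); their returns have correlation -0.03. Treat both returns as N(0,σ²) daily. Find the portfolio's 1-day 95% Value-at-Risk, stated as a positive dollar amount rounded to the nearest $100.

σ_p² = 0.43²·1.84² + 0.57²·4.21² + 2·-0.03·0.43·0.57·1.84·4.21 = 6.2706 (%²).
σ_p = √6.2706 = 2.504%.
At 95%, z = 1.645.
VaR = 1.645 × 2.504% = 4.119%; on $2,500,000 that is $102,975.

$103,000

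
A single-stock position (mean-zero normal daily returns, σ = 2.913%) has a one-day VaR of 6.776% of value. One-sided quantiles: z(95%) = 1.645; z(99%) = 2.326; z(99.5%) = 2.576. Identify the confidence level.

99%

Implied z = VaR/σ = 6.776 / 2.913 = 2.326.
This matches z(99%) = 2.326.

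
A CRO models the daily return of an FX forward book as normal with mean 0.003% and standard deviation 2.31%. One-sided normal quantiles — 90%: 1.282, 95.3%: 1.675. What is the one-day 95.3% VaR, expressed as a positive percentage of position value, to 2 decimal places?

VaR = −μ + z·σ = −(0.003%) + 1.675 × 2.31% = 3.866%.

3.87%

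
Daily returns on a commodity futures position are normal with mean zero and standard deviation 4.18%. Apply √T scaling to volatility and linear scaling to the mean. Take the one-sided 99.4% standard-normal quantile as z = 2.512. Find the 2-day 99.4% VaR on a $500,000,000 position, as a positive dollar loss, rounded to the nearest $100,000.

σ_{2d} = 4.18% × √2 = 5.911%.
VaR = 2.512 × 5.911% = 14.848%.
On $500,000,000: 0.14848 × $500,000,000 = $74,240,000.

$74,200,000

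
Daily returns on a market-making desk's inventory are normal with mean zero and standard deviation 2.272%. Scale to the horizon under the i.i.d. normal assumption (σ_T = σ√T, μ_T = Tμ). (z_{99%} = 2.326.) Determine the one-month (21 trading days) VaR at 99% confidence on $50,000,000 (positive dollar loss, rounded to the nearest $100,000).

$12,100,000

σ_{21d} = 2.272% × √21 = 10.412%.
VaR = 2.326 × 10.412% = 24.218%.
On $50,000,000: 0.24218 × $50,000,000 = $12,109,000.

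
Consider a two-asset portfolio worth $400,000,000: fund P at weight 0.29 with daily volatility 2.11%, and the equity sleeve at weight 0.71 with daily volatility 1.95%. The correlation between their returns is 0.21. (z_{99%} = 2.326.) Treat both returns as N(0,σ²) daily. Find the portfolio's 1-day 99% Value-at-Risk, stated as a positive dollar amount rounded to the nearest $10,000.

$15,140,000

σ_p² = 0.29²·2.11² + 0.71²·1.95² + 2·0.21·0.29·0.71·2.11·1.95 = 2.6471 (%²).
σ_p = √2.6471 = 1.627%.
VaR = 2.326 × 1.627% = 3.784%; on $400,000,000 that is $15,136,000.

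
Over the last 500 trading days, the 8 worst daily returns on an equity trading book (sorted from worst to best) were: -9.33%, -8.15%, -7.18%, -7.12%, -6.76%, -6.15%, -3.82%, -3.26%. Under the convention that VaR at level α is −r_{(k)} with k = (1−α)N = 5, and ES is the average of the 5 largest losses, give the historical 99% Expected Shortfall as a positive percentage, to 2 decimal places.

The 5 worst returns sum to -38.54%.
ES = −(-38.54%) / 5 = 7.708% ≈ 7.71%.

7.71%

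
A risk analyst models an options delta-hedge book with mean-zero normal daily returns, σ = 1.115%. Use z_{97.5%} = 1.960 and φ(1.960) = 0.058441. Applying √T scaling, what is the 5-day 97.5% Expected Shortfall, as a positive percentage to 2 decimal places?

5.83%

σ_{5d} = 1.115% × √5 = 2.493%.
ES multiplier = φ(z)/(1−α) = 0.058441/0.025 = 2.338.
ES = 2.493% × 2.338 = 5.829%.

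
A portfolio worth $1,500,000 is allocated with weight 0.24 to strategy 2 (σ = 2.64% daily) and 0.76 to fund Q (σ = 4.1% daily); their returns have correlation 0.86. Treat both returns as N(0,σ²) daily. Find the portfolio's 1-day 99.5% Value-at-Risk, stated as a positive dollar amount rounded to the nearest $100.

$142,000

σ_p² = 0.24²·2.64² + 0.76²·4.1² + 2·0.86·0.24·0.76·2.64·4.1 = 13.5067 (%²).
σ_p = √13.5067 = 3.675%.
At 99.5%, z = 2.576.
VaR = 2.576 × 3.675% = 9.467%; on $1,500,000 that is $142,005.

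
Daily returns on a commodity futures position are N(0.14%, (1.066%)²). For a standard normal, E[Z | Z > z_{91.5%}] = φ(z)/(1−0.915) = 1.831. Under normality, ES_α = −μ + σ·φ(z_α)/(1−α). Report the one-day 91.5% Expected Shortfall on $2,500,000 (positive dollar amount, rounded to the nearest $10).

ES = −(0.14%) + 1.066% × 1.831 = 1.812%.
On $2,500,000: 0.01812 × $2,500,000 = $45,300.

$45,300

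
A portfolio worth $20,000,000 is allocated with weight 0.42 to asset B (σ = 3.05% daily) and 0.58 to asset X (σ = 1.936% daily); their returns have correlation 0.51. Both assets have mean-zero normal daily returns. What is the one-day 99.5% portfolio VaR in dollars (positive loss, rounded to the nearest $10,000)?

σ_p² = 0.42²·3.05² + 0.58²·1.936² + 2·0.51·0.42·0.58·3.05·1.936 = 4.3690 (%²).
σ_p = √4.3690 = 2.090%.
At 99.5%, z = 2.576.
VaR = 2.576 × 2.090% = 5.384%; on $20,000,000 that is $1,076,800.

$1,080,000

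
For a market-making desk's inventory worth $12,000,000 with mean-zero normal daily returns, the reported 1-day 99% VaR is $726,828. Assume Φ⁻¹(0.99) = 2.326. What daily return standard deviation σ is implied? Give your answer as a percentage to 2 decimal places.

VaR as a fraction: $726,828 / $12,000,000 = 6.057%.
σ = VaR / z = 6.057% / 2.326 = 2.604%.

2.60%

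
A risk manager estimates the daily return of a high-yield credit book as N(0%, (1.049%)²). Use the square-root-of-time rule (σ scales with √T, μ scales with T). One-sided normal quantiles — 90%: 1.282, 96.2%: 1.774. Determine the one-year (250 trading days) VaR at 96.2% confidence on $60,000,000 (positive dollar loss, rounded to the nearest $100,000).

σ_{250d} = 1.049% × √250 = 16.586%.
VaR = 1.774 × 16.586% = 29.424%.
On $60,000,000: 0.29424 × $60,000,000 = $17,654,400.

$17,700,000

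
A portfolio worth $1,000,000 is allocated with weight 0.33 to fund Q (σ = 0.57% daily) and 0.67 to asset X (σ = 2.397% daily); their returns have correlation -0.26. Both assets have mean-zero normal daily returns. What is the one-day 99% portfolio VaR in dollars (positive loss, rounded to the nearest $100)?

σ_p² = 0.33²·0.57² + 0.67²·2.397² + 2·-0.26·0.33·0.67·0.57·2.397 = 2.4575 (%²).
σ_p = √2.4575 = 1.568%.
At 99%, z = 2.326.
VaR = 2.326 × 1.568% = 3.647%; on $1,000,000 that is $36,470.

$36,500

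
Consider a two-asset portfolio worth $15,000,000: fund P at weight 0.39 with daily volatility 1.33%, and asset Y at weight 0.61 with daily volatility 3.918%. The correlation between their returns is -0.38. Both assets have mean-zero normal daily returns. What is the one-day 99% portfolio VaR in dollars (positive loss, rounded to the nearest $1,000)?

σ_p² = 0.39²·1.33² + 0.61²·3.918² + 2·-0.38·0.39·0.61·1.33·3.918 = 5.0389 (%²).
σ_p = √5.0389 = 2.245%.
At 99%, z = 2.326.
VaR = 2.326 × 2.245% = 5.222%; on $15,000,000 that is $783,300.

$783,000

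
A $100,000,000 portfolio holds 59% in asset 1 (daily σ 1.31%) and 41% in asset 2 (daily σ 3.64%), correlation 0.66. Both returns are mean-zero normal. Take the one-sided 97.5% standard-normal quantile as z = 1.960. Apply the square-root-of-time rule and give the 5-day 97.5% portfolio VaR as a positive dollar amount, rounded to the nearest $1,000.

$9,138,000

σ_p = √(0.59²·1.31² + 0.41²·3.64² + 2·0.66·0.59·0.41·1.31·3.64) = 2.085%.
σ_{5d} = 2.085% × √5 = 4.662%.
VaR = 1.960 × 4.662% = 9.138%; on $100,000,000 that is $9,138,000.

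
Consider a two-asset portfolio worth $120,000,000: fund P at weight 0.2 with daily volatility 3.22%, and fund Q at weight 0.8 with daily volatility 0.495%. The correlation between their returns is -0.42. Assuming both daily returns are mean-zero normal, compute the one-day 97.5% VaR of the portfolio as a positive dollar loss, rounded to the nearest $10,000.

σ_p² = 0.2²·3.22² + 0.8²·0.495² + 2·-0.42·0.2·0.8·3.22·0.495 = 0.3573 (%²).
σ_p = √0.3573 = 0.598%.
At 97.5%, z = 1.960.
VaR = 1.960 × 0.598% = 1.172%; on $120,000,000 that is $1,406,400.

$1,410,000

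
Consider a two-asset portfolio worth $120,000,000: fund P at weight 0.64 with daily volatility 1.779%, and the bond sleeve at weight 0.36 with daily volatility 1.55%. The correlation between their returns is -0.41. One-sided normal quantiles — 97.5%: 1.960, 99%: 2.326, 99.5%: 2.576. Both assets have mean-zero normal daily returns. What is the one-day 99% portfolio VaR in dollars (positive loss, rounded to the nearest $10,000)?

σ_p² = 0.64²·1.779² + 0.36²·1.55² + 2·-0.41·0.64·0.36·1.779·1.55 = 1.0867 (%²).
σ_p = √1.0867 = 1.042%.
VaR = 2.326 × 1.042% = 2.424%; on $120,000,000 that is $2,908,800.

$2,910,000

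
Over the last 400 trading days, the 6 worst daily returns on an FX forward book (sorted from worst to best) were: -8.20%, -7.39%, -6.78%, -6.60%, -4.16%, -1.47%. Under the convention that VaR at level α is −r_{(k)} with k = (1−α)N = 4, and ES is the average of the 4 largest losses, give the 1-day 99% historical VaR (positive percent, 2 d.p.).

6.60%

k = 4; the 4th lowest return is -6.60%, so VaR = 6.60%.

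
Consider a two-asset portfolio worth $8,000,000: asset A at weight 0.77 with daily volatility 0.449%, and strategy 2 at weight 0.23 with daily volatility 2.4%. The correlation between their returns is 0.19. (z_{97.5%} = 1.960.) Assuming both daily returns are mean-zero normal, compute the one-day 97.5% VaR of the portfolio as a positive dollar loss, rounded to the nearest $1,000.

σ_p² = 0.77²·0.449² + 0.23²·2.4² + 2·0.19·0.77·0.23·0.449·2.4 = 0.4968 (%²).
σ_p = √0.4968 = 0.705%.
VaR = 1.960 × 0.705% = 1.382%; on $8,000,000 that is $110,560.

$111,000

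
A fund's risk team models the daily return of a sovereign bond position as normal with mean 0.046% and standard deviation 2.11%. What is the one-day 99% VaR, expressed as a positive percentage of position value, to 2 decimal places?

4.86%

At 99% one-sided, z = 2.326.
VaR = −μ + z·σ = −(0.046%) + 2.326 × 2.11% = 4.862%.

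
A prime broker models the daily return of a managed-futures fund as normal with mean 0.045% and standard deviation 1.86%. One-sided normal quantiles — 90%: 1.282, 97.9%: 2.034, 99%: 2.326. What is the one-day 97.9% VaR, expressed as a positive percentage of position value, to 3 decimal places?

3.738%

VaR = −μ + z·σ = −(0.045%) + 2.034 × 1.86% = 3.738%.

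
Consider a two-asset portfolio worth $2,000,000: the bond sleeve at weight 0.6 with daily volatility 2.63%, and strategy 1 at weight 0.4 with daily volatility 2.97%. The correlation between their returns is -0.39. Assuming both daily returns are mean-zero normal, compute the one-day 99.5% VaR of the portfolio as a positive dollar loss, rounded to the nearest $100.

$80,500

σ_p² = 0.6²·2.63² + 0.4²·2.97² + 2·-0.39·0.6·0.4·2.63·2.97 = 2.4392 (%²).
σ_p = √2.4392 = 1.562%.
At 99.5%, z = 2.576.
VaR = 2.576 × 1.562% = 4.024%; on $2,000,000 that is $80,480.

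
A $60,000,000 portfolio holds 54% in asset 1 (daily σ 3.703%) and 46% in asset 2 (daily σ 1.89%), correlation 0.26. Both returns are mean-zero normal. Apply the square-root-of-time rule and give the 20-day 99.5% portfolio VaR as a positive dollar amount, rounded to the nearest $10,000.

σ_p = √(0.54²·3.703² + 0.46²·1.89² + 2·0.26·0.54·0.46·3.703·1.89) = 2.379%.
σ_{20d} = 2.379% × √20 = 10.639%.
z(99.5%) = 2.576.
VaR = 2.576 × 10.639% = 27.406%; on $60,000,000 that is $16,443,600.

$16,440,000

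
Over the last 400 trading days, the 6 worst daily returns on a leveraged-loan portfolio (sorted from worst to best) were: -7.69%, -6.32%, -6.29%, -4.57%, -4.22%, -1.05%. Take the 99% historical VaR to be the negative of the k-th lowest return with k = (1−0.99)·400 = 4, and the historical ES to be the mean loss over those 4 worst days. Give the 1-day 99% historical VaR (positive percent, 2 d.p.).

k = 4; the 4th lowest return is -4.57%, so VaR = 4.57%.

4.57%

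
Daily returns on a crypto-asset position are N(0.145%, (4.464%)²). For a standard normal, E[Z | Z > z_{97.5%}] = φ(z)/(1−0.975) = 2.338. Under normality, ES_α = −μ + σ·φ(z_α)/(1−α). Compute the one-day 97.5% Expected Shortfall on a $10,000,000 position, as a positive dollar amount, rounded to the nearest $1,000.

ES = −(0.145%) + 4.464% × 2.338 = 10.292%.
On $10,000,000: 0.10292 × $10,000,000 = $1,029,200.

$1,029,000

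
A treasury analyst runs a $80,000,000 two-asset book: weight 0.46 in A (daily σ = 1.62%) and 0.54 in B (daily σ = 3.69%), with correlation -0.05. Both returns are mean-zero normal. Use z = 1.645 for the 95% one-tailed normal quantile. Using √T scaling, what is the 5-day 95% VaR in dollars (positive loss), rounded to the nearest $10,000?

$6,160,000

σ_p = √(0.46²·1.62² + 0.54²·3.69² + 2·-0.05·0.46·0.54·1.62·3.69) = 2.092%.
σ_{5d} = 2.092% × √5 = 4.678%.
VaR = 1.645 × 4.678% = 7.695%; on $80,000,000 that is $6,156,000.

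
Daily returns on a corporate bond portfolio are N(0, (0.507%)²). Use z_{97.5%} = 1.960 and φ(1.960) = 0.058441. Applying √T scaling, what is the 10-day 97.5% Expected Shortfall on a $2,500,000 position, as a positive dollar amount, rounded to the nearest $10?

$93,700

σ_{10d} = 0.507% × √10 = 1.603%.
ES multiplier = φ(z)/(1−α) = 0.058441/0.025 = 2.338.
ES = 1.603% × 2.338 = 3.748%; on $2,500,000: $93,700.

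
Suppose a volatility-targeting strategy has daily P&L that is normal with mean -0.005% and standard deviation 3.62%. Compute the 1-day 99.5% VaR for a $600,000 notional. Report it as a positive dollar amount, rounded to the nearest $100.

$56,000

At 99.5% one-sided, z = 2.576.
VaR = −μ + z·σ = −(-0.005%) + 2.576 × 3.62% = 9.330%.
On $600,000: 0.09330 × $600,000 = $55,980.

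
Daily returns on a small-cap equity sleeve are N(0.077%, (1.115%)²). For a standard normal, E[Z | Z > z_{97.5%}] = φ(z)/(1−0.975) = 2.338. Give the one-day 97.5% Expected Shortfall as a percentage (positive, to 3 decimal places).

2.530%

ES = −(0.077%) + 1.115% × 2.338 = 2.530%.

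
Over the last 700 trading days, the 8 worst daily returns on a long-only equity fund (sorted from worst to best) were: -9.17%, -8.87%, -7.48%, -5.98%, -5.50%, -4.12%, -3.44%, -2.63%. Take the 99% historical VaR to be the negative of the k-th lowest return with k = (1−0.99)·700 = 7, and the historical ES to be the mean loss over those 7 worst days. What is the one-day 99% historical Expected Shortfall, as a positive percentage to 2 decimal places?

6.37%

The 7 worst returns sum to -44.56%.
ES = −(-44.56%) / 7 = 6.3657…% ≈ 6.37%.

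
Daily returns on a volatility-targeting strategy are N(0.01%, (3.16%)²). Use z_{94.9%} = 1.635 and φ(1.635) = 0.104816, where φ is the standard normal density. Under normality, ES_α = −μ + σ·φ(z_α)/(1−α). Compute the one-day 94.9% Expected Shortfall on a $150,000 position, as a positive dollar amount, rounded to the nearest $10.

Tail multiplier: φ(z)/(1−α) = 0.104816 / 0.051 = 2.055.
ES = −(0.01%) + 3.16% × 2.055 = 6.484%.
On $150,000: 0.06484 × $150,000 = $9,726.

$9,730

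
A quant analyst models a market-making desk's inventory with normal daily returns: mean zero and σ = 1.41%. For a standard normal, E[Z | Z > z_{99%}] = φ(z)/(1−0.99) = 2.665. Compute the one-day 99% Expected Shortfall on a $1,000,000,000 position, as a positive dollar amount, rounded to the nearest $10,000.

ES = 1.41% × 2.665 = 3.758%.
On $1,000,000,000: 0.03758 × $1,000,000,000 = $37,580,000.

$37,580,000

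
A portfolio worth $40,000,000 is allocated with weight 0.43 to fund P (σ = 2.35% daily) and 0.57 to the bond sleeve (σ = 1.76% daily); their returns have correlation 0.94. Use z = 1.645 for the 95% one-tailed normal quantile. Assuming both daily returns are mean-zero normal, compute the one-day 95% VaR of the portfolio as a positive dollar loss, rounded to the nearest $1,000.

σ_p² = 0.43²·2.35² + 0.57²·1.76² + 2·0.94·0.43·0.57·2.35·1.76 = 3.9333 (%²).
σ_p = √3.9333 = 1.983%.
VaR = 1.645 × 1.983% = 3.262%; on $40,000,000 that is $1,304,800.

$1,305,000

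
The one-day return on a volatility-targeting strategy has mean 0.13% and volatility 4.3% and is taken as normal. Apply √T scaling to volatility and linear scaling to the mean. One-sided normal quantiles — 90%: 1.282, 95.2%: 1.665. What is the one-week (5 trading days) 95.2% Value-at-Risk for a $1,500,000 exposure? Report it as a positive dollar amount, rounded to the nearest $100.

$230,400

σ_{5d} = 4.3% × √5 = 9.615%; μ_{5d} = 5 × 0.13% = 0.650%.
VaR = −(0.650%) + 1.665 × 9.615% = 15.359%.
On $1,500,000: 0.15359 × $1,500,000 = $230,385.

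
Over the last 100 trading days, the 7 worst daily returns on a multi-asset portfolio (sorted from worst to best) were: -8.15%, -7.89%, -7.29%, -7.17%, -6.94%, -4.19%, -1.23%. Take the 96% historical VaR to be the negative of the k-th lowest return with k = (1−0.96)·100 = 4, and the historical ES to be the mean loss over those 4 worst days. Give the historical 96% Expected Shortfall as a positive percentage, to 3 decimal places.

The 4 worst returns sum to -30.50%.
ES = −(-30.50%) / 4 = 7.625%.

7.625%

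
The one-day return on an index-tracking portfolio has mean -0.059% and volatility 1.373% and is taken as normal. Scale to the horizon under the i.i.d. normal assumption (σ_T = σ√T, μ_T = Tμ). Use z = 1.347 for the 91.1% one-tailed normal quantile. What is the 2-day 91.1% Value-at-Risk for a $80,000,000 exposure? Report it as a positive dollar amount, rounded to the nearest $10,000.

$2,190,000

σ_{2d} = 1.373% × √2 = 1.942%; μ_{2d} = 2 × -0.059% = -0.118%.
VaR = −(-0.118%) + 1.347 × 1.942% = 2.734%.
On $80,000,000: 0.02734 × $80,000,000 = $2,187,200.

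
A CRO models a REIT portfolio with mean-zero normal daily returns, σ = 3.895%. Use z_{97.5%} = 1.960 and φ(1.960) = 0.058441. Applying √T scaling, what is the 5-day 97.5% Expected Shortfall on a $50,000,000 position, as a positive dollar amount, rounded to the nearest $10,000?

σ_{5d} = 3.895% × √5 = 8.709%.
ES multiplier = φ(z)/(1−α) = 0.058441/0.025 = 2.338.
ES = 8.709% × 2.338 = 20.362%; on $50,000,000: $10,181,000.

$10,180,000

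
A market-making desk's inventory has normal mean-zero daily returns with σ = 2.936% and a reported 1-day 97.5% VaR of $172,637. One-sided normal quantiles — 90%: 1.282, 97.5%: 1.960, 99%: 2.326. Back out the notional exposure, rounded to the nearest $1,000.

VaR as a fraction of value: z·σ = 1.960 × 2.936% = 5.75456%.
Position = $172,637 / 0.0575456 = $3,000,003.

$3,000,000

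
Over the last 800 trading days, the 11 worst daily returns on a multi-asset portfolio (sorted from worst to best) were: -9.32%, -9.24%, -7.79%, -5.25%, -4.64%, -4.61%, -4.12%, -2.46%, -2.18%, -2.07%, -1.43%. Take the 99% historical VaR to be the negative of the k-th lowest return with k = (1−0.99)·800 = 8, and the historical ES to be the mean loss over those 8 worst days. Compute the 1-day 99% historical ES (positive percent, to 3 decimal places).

The 8 worst returns sum to -47.43%.
ES = −(-47.43%) / 8 = 5.92875% ≈ 5.929%.

5.929%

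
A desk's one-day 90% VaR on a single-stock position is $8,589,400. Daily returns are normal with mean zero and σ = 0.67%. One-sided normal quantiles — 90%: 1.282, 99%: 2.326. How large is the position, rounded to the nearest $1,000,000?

VaR as a fraction of value: z·σ = 1.282 × 0.67% = 0.85894%.
Position = $8,589,400 / 0.0085894 = $1,000,000,000.

$1,000,000,000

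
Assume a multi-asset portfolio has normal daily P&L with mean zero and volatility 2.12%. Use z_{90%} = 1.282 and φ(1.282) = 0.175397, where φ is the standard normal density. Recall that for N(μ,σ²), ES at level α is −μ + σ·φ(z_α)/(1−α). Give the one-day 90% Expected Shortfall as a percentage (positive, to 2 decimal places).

3.72%

Tail multiplier: φ(z)/(1−α) = 0.175397 / 0.1 = 1.754.
ES = 2.12% × 1.754 = 3.718%.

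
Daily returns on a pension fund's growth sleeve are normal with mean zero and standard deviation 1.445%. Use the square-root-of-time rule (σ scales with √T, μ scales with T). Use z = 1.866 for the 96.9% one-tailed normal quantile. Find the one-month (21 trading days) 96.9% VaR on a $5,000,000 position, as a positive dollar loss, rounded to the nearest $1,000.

$618,000

σ_{21d} = 1.445% × √21 = 6.622%.
VaR = 1.866 × 6.622% = 12.357%.
On $5,000,000: 0.12357 × $5,000,000 = $617,850.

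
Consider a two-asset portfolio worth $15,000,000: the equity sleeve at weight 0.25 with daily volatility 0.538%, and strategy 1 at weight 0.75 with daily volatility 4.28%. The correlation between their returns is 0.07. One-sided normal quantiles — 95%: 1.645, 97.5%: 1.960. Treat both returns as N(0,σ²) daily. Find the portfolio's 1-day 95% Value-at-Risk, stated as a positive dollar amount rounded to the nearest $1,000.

$795,000

σ_p² = 0.25²·0.538² + 0.75²·4.28² + 2·0.07·0.25·0.75·0.538·4.28 = 10.3826 (%²).
σ_p = √10.3826 = 3.222%.
VaR = 1.645 × 3.222% = 5.300%; on $15,000,000 that is $795,000.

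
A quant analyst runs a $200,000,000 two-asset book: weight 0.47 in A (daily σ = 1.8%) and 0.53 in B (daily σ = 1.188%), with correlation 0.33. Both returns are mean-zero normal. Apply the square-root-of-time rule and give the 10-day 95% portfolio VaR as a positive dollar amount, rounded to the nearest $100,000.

$12,600,000

σ_p = √(0.47²·1.8² + 0.53²·1.188² + 2·0.33·0.47·0.53·1.8·1.188) = 1.210%.
σ_{10d} = 1.210% × √10 = 3.826%.
z(95%) = 1.645.
VaR = 1.645 × 3.826% = 6.294%; on $200,000,000 that is $12,588,000.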